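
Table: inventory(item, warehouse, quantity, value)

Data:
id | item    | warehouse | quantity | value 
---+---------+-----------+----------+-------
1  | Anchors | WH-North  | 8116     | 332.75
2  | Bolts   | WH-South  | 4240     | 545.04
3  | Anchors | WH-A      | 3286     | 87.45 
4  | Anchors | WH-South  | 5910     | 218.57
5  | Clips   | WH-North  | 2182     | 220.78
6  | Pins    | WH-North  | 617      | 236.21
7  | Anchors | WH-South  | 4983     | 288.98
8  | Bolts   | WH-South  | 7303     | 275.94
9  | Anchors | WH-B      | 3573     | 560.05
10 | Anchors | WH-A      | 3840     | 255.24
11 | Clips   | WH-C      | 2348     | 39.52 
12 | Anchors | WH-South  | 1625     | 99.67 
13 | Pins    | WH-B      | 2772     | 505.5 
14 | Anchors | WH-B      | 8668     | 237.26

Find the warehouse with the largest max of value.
SELECT warehouse, MAX(value) as val
FROM inventory
GROUP BY warehouse
ORDER BY val DESC
LIMIT 1

Result: WH-B with max(value) = 560.05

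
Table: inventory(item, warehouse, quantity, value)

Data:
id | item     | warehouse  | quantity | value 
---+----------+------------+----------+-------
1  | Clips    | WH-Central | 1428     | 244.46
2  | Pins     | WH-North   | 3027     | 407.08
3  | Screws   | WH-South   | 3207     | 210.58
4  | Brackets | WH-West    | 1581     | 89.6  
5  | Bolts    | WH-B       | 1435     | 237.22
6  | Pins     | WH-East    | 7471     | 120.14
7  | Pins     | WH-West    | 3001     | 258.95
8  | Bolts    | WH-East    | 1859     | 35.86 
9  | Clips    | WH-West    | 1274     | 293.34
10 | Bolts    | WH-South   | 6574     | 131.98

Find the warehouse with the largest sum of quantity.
SELECT warehouse, SUM(quantity) as val
FROM inventory
GROUP BY warehouse
ORDER BY val DESC
LIMIT 1

Result: WH-South with sum(quantity) = 9781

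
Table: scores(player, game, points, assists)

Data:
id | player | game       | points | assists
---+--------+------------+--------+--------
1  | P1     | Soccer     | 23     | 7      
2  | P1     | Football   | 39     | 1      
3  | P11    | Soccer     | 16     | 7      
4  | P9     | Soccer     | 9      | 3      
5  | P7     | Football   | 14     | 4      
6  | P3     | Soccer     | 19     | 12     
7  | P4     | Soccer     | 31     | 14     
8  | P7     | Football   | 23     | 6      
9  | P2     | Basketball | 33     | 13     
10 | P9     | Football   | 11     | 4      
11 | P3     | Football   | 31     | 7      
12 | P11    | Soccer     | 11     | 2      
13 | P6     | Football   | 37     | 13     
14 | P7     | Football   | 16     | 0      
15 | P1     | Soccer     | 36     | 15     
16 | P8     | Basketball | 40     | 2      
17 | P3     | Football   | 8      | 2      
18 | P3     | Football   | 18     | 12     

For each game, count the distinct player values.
SELECT game, COUNT(DISTINCT player)
FROM scores
GROUP BY game

Result:
  Basketball: 2 distinct
  Football: 5 distinct
  Soccer: 5 distinct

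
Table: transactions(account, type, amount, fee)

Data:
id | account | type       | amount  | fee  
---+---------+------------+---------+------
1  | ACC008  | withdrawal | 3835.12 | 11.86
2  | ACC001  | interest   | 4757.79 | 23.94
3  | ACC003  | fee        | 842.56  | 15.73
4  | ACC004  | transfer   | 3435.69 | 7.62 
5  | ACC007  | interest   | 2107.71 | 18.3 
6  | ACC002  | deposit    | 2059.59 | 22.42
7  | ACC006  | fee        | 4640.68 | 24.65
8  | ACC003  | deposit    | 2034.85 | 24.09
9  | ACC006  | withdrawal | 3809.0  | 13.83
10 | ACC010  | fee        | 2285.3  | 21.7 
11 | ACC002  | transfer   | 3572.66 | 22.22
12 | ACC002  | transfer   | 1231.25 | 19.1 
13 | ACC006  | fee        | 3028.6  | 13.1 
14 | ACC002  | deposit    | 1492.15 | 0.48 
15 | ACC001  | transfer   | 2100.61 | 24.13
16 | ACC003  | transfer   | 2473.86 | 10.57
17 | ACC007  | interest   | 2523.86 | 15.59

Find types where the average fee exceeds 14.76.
SELECT type, AVG(fee)
FROM transactions
GROUP BY type
HAVING AVG(fee) > 14.76

Result:
  deposit: avg=15.66
  fee: avg=18.80
  interest: avg=19.28
  transfer: avg=16.73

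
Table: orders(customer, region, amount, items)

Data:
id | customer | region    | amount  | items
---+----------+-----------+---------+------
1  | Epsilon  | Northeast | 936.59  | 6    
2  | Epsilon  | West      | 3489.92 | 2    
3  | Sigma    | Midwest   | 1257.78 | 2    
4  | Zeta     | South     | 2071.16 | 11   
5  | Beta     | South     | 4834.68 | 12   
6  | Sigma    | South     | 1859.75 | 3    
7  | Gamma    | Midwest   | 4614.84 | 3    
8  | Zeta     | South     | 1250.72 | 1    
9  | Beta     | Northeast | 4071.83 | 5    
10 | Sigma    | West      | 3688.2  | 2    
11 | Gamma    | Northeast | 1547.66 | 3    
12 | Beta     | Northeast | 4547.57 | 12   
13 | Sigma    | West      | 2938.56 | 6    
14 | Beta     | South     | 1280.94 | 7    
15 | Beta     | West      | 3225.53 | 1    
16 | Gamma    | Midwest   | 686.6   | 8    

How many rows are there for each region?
SELECT region, COUNT(*) as count
FROM orders
GROUP BY region

Result:
  Midwest: 3
  Northeast: 4
  South: 5
  West: 4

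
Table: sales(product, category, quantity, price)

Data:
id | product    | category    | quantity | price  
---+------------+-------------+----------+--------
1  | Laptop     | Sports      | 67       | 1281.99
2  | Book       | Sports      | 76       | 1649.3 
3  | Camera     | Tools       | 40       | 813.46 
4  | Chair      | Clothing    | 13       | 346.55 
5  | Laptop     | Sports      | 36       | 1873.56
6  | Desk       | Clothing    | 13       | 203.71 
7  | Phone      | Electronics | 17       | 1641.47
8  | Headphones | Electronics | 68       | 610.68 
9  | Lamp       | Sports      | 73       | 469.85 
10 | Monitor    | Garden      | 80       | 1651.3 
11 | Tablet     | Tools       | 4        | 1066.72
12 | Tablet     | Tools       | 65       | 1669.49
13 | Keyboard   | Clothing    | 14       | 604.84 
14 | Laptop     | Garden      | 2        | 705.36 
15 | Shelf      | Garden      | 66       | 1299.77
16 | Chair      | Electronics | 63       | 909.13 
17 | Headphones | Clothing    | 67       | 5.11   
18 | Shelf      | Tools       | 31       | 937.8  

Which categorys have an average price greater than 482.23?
SELECT category, AVG(price)
FROM sales
GROUP BY category
HAVING AVG(price) > 482.23

Result:
  Electronics: avg=1053.76
  Garden: avg=1218.81
  Sports: avg=1318.68
  Tools: avg=1121.87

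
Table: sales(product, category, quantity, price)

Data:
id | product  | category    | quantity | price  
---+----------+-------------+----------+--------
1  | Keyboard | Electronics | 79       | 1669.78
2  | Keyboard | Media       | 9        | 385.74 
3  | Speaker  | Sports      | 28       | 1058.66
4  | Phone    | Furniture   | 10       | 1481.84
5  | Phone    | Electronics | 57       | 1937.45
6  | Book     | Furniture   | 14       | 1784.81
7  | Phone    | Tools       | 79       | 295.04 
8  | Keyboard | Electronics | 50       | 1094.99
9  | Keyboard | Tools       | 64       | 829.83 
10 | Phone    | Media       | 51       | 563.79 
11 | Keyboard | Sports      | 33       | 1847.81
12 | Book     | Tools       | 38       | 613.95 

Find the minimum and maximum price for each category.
SELECT category, MIN(price), MAX(price)
FROM sales
GROUP BY category

Result:
  Electronics: min=1094.99, max=1937.45
  Furniture: min=1481.84, max=1784.81
  Media: min=385.74, max=563.79
  Sports: min=1058.66, max=1847.81
  Tools: min=295.04, max=829.83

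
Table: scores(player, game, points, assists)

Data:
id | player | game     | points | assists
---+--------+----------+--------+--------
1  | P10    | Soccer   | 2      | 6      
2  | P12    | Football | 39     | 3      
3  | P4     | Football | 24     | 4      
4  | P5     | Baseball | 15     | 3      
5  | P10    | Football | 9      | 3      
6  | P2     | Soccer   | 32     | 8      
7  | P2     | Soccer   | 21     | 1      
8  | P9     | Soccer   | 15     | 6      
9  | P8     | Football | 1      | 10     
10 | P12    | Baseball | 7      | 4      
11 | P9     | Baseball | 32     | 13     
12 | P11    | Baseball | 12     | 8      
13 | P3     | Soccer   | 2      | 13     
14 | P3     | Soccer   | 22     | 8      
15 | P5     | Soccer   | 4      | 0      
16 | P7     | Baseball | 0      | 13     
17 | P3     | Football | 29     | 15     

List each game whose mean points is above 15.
SELECT game, AVG(points)
FROM scores
GROUP BY game
HAVING AVG(points) > 15

Result:
  Football: avg=20.40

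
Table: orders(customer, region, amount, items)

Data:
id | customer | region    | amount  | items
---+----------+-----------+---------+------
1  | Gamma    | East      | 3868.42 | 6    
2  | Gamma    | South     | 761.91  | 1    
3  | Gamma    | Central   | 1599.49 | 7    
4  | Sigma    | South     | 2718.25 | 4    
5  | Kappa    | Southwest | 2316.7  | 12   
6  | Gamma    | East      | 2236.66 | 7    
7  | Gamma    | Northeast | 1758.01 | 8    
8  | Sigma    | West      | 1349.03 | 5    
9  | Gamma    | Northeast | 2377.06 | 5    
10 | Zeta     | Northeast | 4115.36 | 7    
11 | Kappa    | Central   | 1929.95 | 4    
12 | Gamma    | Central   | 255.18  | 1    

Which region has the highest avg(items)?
SELECT region, AVG(items) as val
FROM orders
GROUP BY region
ORDER BY val DESC
LIMIT 1

Result: Southwest with avg(items) = 12.00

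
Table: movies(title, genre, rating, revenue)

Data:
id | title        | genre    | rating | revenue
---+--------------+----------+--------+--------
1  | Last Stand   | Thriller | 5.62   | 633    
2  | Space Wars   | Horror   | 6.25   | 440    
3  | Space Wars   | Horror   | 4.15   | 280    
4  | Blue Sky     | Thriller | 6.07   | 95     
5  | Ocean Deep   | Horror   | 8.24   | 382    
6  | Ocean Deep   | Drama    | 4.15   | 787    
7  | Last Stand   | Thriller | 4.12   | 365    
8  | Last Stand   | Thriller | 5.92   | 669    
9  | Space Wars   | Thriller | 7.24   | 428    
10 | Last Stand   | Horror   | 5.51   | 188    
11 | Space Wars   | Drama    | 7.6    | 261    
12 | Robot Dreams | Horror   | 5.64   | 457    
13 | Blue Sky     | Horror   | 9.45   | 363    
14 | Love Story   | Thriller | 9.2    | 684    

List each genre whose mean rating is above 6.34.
SELECT genre, AVG(rating)
FROM movies
GROUP BY genre
HAVING AVG(rating) > 6.34

Result:
  Horror: avg=6.54
  Thriller: avg=6.36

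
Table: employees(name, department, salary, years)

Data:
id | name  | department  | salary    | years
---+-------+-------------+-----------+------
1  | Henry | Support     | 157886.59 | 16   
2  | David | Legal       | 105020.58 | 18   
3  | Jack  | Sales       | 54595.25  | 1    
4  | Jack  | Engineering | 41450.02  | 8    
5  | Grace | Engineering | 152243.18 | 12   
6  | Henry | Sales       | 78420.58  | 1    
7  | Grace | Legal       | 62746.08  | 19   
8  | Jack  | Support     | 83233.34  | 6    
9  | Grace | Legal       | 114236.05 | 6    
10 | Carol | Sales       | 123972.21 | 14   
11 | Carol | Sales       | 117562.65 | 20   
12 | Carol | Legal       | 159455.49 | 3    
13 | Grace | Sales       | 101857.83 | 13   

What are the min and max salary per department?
SELECT department, MIN(salary), MAX(salary)
FROM employees
GROUP BY department

Result:
  Engineering: min=41450.02, max=152243.18
  Legal: min=62746.08, max=159455.49
  Sales: min=54595.25, max=123972.21
  Support: min=83233.34, max=157886.59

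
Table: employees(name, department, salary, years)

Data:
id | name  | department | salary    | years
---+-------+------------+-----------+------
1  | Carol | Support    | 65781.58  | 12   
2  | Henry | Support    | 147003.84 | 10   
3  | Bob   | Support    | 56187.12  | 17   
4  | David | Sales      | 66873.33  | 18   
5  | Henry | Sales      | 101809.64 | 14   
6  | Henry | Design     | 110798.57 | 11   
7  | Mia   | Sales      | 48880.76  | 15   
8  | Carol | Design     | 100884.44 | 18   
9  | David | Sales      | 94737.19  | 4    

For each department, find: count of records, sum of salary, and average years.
SELECT department,
       COUNT(*) as cnt,
       SUM(salary) as total_salary,
       AVG(years) as avg_years
FROM employees
GROUP BY department

Result:
  Design: 2 records, 211683.01 total salary, 14.50 avg years
  Sales: 4 records, 312300.92 total salary, 12.75 avg years
  Support: 3 records, 268972.54 total salary, 13.00 avg years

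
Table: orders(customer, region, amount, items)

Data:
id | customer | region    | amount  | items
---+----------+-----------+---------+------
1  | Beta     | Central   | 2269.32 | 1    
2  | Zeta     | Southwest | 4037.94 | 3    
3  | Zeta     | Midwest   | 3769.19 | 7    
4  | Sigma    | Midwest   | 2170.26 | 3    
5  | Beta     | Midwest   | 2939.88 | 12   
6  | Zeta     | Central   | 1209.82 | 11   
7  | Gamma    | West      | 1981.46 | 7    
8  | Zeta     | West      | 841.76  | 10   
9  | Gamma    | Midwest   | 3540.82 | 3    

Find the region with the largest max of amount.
SELECT region, MAX(amount) as val
FROM orders
GROUP BY region
ORDER BY val DESC
LIMIT 1

Result: Southwest with max(amount) = 4037.94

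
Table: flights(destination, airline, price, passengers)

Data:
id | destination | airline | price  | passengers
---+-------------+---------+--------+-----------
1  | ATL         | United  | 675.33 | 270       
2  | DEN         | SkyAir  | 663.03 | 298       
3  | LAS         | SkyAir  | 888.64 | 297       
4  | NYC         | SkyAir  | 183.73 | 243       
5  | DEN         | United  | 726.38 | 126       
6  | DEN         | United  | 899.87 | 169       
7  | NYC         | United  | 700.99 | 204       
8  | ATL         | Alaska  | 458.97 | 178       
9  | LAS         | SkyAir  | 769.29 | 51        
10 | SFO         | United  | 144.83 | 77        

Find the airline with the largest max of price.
SELECT airline, MAX(price) as val
FROM flights
GROUP BY airline
ORDER BY val DESC
LIMIT 1

Result: United with max(price) = 899.87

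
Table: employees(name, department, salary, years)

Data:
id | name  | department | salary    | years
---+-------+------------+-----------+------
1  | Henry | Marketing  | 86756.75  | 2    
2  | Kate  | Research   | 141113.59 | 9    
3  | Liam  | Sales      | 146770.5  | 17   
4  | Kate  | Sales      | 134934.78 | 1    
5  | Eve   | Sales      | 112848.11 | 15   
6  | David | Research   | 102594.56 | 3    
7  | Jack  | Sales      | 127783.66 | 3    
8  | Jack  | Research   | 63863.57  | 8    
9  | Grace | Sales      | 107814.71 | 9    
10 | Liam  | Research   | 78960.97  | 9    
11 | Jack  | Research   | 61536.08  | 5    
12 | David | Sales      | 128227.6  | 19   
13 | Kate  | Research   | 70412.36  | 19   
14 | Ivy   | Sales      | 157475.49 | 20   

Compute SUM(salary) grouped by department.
SELECT department, SUM(salary) as result
FROM employees
GROUP BY department

Result:
  Marketing: 86756.75
  Research: 518481.13
  Sales: 915854.85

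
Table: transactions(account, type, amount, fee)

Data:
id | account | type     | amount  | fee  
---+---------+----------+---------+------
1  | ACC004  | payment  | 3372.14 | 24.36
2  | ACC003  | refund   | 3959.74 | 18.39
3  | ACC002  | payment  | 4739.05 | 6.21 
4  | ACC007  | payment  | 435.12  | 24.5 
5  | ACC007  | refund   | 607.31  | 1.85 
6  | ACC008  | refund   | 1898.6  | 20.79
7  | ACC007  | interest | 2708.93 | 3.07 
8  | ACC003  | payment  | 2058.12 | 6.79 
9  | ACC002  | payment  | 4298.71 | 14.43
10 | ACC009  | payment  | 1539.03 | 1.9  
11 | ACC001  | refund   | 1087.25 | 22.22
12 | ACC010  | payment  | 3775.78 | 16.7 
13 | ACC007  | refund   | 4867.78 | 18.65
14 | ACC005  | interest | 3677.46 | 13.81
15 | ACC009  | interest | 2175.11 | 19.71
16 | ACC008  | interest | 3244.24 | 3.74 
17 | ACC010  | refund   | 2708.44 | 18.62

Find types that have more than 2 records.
SELECT type, COUNT(*) as cnt
FROM transactions
GROUP BY type
HAVING COUNT(*) > 2

Result:
  interest: 4
  payment: 7
  refund: 6

Note: HAVING filters groups after aggregation, WHERE filters rows before.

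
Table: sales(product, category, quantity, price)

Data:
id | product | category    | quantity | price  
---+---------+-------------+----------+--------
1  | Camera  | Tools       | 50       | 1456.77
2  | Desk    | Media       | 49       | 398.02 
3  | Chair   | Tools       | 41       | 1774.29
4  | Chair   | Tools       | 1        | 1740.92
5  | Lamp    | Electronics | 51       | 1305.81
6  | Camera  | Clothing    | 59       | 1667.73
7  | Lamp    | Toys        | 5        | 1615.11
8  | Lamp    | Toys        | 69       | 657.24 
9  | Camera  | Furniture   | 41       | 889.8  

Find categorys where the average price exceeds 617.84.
SELECT category, AVG(price)
FROM sales
GROUP BY category
HAVING AVG(price) > 617.84

Result:
  Clothing: avg=1667.73
  Electronics: avg=1305.81
  Furniture: avg=889.80
  Tools: avg=1657.33
  Toys: avg=1136.18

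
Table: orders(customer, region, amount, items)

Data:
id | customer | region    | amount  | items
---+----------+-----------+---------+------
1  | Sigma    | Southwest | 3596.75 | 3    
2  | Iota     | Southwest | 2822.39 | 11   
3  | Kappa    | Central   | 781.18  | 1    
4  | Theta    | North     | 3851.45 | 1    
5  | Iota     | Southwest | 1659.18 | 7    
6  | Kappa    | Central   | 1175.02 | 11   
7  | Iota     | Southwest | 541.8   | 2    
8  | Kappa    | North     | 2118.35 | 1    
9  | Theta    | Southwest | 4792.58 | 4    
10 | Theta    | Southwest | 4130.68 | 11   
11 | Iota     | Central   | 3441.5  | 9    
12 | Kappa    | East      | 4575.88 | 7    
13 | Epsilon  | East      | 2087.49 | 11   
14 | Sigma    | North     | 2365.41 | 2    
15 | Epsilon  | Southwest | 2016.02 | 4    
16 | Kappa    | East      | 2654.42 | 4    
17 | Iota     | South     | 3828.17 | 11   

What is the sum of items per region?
SELECT region, SUM(items) as result
FROM orders
GROUP BY region

Result:
  Central: 21
  East: 22
  North: 4
  South: 11
  Southwest: 42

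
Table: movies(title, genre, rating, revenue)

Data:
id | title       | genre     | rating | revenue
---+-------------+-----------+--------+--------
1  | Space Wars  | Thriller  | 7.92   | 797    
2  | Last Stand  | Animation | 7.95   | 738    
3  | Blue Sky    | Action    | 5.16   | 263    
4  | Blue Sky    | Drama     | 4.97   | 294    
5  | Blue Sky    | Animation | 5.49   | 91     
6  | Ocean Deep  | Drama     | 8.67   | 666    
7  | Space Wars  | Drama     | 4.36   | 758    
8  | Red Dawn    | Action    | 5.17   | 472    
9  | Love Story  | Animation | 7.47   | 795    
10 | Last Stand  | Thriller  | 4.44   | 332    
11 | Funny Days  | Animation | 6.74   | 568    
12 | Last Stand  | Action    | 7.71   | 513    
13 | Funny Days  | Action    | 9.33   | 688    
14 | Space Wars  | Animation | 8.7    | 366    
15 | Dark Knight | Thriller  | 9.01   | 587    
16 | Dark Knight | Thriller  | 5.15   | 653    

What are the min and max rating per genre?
SELECT genre, MIN(rating), MAX(rating)
FROM movies
GROUP BY genre

Result:
  Action: min=5.16, max=9.33
  Animation: min=5.49, max=8.70
  Drama: min=4.36, max=8.67
  Thriller: min=4.44, max=9.01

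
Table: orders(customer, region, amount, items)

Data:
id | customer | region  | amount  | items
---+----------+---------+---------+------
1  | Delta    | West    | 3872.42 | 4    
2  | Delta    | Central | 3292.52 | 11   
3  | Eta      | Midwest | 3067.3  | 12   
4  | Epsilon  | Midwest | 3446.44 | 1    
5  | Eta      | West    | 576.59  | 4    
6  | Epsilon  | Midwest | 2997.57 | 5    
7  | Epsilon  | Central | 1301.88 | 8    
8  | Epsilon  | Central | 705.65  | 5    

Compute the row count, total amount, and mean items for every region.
SELECT region,
       COUNT(*) as cnt,
       SUM(amount) as total_amount,
       AVG(items) as avg_items
FROM orders
GROUP BY region

Result:
  Central: 3 records, 5300.05 total amount, 8.00 avg items
  Midwest: 3 records, 9511.31 total amount, 6.00 avg items
  West: 2 records, 4449.01 total amount, 4.00 avg items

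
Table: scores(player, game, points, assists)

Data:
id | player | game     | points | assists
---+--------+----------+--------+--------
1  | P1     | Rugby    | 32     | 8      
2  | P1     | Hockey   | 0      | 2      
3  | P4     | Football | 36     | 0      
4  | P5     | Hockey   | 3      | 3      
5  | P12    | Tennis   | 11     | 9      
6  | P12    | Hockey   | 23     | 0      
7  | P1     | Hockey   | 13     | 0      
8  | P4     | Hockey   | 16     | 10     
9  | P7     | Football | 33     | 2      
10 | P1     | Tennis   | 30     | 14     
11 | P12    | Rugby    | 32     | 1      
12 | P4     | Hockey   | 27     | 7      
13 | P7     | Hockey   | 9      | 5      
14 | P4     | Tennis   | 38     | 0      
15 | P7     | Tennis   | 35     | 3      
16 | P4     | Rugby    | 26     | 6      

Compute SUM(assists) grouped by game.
SELECT game, SUM(assists) as result
FROM scores
GROUP BY game

Result:
  Football: 2
  Hockey: 27
  Rugby: 15
  Tennis: 26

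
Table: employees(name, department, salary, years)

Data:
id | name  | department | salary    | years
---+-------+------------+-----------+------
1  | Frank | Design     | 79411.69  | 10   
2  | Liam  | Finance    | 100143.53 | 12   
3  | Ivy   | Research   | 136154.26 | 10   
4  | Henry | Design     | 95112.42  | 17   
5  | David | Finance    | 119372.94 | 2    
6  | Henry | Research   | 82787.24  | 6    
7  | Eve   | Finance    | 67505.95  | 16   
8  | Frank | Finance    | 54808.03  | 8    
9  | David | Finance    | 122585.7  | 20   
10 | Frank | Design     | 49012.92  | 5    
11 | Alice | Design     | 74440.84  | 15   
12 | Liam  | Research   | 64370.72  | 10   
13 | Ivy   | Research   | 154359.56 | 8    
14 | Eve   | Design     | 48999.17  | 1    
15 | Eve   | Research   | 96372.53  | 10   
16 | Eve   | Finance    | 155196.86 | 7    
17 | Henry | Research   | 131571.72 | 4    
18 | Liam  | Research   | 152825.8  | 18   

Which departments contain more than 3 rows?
SELECT department, COUNT(*) as cnt
FROM employees
GROUP BY department
HAVING COUNT(*) > 3

Result:
  Design: 5
  Finance: 6
  Research: 7

Note: HAVING filters groups after aggregation, WHERE filters rows before.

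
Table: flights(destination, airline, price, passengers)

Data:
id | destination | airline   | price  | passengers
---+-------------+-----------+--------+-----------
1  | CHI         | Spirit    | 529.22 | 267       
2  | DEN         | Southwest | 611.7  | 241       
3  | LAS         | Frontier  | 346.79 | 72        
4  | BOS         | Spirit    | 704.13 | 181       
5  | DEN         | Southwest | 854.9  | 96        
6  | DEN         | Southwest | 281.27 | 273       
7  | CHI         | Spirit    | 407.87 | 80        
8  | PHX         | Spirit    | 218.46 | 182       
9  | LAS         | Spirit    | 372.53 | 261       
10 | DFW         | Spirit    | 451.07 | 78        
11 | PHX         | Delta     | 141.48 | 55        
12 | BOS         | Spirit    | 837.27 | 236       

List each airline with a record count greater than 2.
SELECT airline, COUNT(*) as cnt
FROM flights
GROUP BY airline
HAVING COUNT(*) > 2

Result:
  Southwest: 3
  Spirit: 7

Note: HAVING filters groups after aggregation, WHERE filters rows before.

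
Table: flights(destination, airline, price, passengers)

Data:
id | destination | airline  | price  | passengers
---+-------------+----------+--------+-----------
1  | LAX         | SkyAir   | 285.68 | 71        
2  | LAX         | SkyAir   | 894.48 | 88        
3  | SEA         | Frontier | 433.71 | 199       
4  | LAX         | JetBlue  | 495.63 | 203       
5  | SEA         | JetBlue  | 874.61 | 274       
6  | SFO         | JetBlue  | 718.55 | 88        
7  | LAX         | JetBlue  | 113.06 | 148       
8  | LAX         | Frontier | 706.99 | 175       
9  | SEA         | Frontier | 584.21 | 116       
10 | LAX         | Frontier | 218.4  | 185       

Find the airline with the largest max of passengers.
SELECT airline, MAX(passengers) as val
FROM flights
GROUP BY airline
ORDER BY val DESC
LIMIT 1

Result: JetBlue with max(passengers) = 274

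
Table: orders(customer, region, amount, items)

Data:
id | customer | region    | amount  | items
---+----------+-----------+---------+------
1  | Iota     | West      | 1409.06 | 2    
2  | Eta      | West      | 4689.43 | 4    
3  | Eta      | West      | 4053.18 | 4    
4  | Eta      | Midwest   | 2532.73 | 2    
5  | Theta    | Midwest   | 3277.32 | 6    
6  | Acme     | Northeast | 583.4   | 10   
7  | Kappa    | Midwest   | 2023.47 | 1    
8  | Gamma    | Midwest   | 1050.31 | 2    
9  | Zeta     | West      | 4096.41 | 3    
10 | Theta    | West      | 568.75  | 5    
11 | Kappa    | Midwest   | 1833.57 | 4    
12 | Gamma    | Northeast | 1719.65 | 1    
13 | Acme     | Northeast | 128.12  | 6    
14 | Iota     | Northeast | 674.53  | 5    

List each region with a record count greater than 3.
SELECT region, COUNT(*) as cnt
FROM orders
GROUP BY region
HAVING COUNT(*) > 3

Result:
  Midwest: 5
  Northeast: 4
  West: 5

Note: HAVING filters groups after aggregation, WHERE filters rows before.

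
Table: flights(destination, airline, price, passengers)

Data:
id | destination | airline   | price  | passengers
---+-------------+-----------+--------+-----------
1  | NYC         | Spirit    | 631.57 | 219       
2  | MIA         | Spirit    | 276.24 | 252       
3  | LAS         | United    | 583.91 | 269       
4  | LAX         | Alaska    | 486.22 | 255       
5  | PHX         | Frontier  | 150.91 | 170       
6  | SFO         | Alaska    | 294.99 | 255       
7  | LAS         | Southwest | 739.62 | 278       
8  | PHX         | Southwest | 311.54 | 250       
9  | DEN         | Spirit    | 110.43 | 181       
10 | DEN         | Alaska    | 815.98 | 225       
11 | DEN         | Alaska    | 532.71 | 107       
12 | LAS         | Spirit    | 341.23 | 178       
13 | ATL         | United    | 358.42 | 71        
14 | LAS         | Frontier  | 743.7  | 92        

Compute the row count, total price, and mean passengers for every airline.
SELECT airline,
       COUNT(*) as cnt,
       SUM(price) as total_price,
       AVG(passengers) as avg_passengers
FROM flights
GROUP BY airline

Result:
  Alaska: 4 records, 2129.90 total price, 210.50 avg passengers
  Frontier: 2 records, 894.61 total price, 131.00 avg passengers
  Southwest: 2 records, 1051.16 total price, 264.00 avg passengers
  Spirit: 4 records, 1359.47 total price, 207.50 avg passengers
  United: 2 records, 942.33 total price, 170.00 avg passengers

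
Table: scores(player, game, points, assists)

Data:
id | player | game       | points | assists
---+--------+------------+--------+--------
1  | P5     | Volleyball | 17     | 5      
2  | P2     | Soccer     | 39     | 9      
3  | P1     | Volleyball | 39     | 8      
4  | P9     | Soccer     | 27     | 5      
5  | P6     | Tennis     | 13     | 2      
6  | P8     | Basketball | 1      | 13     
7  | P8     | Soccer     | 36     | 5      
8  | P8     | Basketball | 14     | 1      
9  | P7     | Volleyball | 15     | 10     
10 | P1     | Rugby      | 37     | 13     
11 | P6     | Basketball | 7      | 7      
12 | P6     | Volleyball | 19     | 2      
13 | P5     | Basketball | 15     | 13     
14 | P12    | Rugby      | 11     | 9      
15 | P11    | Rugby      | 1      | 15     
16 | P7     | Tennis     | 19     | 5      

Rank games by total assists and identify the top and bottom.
SELECT game, SUM(assists)
FROM scores
GROUP BY game
ORDER BY SUM(assists)

All groups:
  Tennis: 7
  Soccer: 19
  Volleyball: 25
  Basketball: 34
  Rugby: 37

Highest: Rugby (37)
Lowest: Tennis (7)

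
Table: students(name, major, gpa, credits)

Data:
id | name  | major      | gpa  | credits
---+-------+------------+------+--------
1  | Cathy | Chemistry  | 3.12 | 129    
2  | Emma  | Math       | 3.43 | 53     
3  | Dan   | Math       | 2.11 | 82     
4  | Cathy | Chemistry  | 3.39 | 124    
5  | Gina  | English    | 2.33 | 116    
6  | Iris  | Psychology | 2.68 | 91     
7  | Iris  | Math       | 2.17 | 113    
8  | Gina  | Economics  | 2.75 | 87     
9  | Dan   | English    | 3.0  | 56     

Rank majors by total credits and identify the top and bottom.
SELECT major, SUM(credits)
FROM students
GROUP BY major
ORDER BY SUM(credits)

All groups:
  Economics: 87
  Psychology: 91
  English: 172
  Math: 248
  Chemistry: 253

Highest: Chemistry (253)
Lowest: Economics (87)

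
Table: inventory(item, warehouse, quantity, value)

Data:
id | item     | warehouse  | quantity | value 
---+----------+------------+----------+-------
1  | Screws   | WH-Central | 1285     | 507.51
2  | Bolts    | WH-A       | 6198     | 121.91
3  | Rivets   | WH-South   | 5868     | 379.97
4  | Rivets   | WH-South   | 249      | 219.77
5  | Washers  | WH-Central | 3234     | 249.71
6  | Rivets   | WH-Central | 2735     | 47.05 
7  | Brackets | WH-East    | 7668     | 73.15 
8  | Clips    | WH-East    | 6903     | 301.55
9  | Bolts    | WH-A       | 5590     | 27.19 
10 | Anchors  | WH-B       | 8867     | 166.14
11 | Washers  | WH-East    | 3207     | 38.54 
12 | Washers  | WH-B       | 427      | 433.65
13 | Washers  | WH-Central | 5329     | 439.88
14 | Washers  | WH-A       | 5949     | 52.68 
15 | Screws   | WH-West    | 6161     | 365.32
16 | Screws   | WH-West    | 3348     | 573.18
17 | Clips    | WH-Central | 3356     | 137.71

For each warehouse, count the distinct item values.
SELECT warehouse, COUNT(DISTINCT item)
FROM inventory
GROUP BY warehouse

Result:
  WH-A: 2 distinct
  WH-B: 2 distinct
  WH-Central: 4 distinct
  WH-East: 3 distinct
  WH-South: 1 distinct
  WH-West: 1 distinct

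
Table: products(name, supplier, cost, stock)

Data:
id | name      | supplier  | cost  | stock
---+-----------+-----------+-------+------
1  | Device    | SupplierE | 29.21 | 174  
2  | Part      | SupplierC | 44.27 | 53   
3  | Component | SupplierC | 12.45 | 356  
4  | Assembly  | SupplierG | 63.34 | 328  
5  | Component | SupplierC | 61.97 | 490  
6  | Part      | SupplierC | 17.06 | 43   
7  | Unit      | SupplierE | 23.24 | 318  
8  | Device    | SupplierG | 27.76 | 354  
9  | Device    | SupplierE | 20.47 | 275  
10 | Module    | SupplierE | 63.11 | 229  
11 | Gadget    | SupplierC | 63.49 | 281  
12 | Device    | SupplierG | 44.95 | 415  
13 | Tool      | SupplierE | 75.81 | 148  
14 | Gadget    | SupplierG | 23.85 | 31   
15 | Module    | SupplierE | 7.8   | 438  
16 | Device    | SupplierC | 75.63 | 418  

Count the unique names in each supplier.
SELECT supplier, COUNT(DISTINCT name)
FROM products
GROUP BY supplier

Result:
  SupplierC: 4 distinct
  SupplierE: 4 distinct
  SupplierG: 3 distinct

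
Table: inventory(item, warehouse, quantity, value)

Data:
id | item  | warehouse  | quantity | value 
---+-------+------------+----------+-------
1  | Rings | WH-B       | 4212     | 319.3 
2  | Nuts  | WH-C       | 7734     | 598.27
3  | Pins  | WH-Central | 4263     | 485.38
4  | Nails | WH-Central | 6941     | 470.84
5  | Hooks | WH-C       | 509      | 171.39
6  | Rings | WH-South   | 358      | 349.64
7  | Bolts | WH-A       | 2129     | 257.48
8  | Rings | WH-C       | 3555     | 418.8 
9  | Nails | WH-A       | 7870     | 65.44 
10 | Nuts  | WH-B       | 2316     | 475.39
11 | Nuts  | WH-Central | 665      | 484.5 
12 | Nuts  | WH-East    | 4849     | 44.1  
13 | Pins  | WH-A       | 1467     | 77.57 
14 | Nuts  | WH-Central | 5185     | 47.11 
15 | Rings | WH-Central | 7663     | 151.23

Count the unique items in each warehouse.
SELECT warehouse, COUNT(DISTINCT item)
FROM inventory
GROUP BY warehouse

Result:
  WH-A: 3 distinct
  WH-B: 2 distinct
  WH-C: 3 distinct
  WH-Central: 4 distinct
  WH-East: 1 distinct
  WH-South: 1 distinct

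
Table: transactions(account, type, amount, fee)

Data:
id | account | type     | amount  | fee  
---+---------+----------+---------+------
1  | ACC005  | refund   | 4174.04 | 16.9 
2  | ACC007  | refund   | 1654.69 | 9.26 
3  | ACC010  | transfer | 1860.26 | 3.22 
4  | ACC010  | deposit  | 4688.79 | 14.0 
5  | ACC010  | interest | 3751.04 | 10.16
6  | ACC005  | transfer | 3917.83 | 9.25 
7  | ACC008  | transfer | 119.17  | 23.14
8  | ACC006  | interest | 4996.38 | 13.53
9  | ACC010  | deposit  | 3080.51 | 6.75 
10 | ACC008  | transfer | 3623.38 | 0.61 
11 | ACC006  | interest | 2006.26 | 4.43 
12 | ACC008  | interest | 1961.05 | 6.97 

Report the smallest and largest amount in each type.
SELECT type, MIN(amount), MAX(amount)
FROM transactions
GROUP BY type

Result:
  deposit: min=3080.51, max=4688.79
  interest: min=1961.05, max=4996.38
  refund: min=1654.69, max=4174.04
  transfer: min=119.17, max=3917.83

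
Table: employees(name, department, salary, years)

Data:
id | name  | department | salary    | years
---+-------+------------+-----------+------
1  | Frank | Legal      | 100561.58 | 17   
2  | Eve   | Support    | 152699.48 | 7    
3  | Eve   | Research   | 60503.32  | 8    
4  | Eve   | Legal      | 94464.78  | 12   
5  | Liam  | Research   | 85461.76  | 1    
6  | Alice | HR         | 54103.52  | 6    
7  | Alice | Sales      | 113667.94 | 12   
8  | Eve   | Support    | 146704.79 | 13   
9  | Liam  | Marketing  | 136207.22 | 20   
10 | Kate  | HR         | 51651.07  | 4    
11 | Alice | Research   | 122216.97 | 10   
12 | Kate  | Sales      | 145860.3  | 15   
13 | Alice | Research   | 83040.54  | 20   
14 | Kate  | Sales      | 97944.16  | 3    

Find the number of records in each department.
SELECT department, COUNT(*) as count
FROM employees
GROUP BY department

Result:
  HR: 2
  Legal: 2
  Marketing: 1
  Research: 4
  Sales: 3
  Support: 2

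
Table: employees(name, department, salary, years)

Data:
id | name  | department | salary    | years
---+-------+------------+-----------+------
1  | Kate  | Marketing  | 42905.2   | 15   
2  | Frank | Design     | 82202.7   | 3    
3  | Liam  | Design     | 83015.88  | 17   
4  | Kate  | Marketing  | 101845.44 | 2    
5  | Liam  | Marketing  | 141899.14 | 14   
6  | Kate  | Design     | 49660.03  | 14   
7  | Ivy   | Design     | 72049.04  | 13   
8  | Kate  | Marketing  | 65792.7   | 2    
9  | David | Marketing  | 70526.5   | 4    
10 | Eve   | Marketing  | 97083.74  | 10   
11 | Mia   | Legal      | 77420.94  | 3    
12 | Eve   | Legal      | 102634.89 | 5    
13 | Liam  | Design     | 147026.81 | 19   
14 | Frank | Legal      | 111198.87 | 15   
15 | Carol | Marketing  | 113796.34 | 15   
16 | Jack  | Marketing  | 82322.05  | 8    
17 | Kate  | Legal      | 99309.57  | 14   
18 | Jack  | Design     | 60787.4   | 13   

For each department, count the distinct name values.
SELECT department, COUNT(DISTINCT name)
FROM employees
GROUP BY department

Result:
  Design: 5 distinct
  Legal: 4 distinct
  Marketing: 6 distinct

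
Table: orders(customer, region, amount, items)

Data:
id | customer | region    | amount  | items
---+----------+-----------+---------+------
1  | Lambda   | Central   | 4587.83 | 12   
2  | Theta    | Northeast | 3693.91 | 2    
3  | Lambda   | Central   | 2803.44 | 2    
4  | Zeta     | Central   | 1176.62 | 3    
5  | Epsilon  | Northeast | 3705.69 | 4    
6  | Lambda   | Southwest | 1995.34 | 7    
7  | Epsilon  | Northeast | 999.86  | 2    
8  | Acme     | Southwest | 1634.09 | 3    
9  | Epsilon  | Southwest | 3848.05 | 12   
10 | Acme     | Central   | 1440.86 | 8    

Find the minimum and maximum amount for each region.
SELECT region, MIN(amount), MAX(amount)
FROM orders
GROUP BY region

Result:
  Central: min=1176.62, max=4587.83
  Northeast: min=999.86, max=3705.69
  Southwest: min=1634.09, max=3848.05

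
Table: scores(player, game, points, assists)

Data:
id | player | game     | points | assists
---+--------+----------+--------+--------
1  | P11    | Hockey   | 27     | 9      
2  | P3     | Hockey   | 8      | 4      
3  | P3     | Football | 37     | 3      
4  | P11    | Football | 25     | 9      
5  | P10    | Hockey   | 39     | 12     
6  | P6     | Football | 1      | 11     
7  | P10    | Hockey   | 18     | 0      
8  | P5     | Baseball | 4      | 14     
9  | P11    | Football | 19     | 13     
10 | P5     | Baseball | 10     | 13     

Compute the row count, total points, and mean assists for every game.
SELECT game,
       COUNT(*) as cnt,
       SUM(points) as total_points,
       AVG(assists) as avg_assists
FROM scores
GROUP BY game

Result:
  Baseball: 2 records, 14 total points, 13.50 avg assists
  Football: 4 records, 82 total points, 9.00 avg assists
  Hockey: 4 records, 92 total points, 6.25 avg assists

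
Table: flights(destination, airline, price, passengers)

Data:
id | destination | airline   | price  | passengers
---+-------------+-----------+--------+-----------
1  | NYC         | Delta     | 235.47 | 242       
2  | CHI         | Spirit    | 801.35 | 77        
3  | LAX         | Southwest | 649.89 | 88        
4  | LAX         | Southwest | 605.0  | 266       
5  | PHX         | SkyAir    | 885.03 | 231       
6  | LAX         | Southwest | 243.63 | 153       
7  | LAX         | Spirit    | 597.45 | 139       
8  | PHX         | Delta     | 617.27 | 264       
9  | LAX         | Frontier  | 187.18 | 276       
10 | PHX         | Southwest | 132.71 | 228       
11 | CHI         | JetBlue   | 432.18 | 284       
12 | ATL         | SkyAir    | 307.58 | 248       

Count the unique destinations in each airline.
SELECT airline, COUNT(DISTINCT destination)
FROM flights
GROUP BY airline

Result:
  Delta: 2 distinct
  Frontier: 1 distinct
  JetBlue: 1 distinct
  SkyAir: 2 distinct
  Southwest: 2 distinct
  Spirit: 2 distinct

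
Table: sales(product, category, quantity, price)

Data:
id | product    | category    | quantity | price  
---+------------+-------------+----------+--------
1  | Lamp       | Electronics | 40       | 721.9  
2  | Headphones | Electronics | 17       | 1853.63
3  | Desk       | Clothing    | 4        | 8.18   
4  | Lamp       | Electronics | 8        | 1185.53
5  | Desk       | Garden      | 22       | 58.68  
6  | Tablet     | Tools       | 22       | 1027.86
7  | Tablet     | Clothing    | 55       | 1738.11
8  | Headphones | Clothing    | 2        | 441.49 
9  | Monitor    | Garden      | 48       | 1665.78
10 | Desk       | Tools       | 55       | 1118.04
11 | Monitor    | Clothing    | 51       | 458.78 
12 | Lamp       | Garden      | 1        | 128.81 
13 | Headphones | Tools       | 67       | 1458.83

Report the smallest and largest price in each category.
SELECT category, MIN(price), MAX(price)
FROM sales
GROUP BY category

Result:
  Clothing: min=8.18, max=1738.11
  Electronics: min=721.90, max=1853.63
  Garden: min=58.68, max=1665.78
  Tools: min=1027.86, max=1458.83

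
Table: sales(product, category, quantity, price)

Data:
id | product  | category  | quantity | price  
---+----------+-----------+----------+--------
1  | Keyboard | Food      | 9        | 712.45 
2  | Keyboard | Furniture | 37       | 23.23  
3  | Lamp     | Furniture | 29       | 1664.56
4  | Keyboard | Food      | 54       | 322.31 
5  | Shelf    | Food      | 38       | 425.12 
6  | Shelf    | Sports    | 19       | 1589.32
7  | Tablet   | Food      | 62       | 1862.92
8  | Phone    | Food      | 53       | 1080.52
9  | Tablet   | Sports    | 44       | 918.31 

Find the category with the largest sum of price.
SELECT category, SUM(price) as val
FROM sales
GROUP BY category
ORDER BY val DESC
LIMIT 1

Result: Food with sum(price) = 4403.32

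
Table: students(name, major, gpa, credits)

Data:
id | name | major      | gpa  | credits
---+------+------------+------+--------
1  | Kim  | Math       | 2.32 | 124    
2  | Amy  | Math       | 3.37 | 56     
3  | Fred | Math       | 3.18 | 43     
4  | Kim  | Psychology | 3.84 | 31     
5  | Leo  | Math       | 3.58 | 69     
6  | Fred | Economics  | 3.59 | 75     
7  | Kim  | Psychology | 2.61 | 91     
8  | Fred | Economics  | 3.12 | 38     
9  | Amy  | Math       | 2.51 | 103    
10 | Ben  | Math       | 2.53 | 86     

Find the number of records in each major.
SELECT major, COUNT(*) as count
FROM students
GROUP BY major

Result:
  Economics: 2
  Math: 6
  Psychology: 2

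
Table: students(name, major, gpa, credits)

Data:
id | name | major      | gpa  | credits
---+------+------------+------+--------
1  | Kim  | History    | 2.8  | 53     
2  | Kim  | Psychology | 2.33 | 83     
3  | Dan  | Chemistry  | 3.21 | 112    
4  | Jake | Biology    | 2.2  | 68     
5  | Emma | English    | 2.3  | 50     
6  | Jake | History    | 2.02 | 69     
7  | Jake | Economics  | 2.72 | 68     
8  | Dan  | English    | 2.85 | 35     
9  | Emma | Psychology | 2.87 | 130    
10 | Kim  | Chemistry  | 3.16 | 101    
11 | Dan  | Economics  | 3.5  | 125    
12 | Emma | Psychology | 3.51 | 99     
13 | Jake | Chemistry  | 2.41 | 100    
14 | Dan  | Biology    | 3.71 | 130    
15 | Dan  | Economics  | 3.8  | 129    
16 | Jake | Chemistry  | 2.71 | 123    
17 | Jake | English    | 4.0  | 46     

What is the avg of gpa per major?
SELECT major, AVG(gpa) as result
FROM students
GROUP BY major

Result:
  Biology: 2.96
  Chemistry: 2.87
  Economics: 3.34
  English: 3.05
  History: 2.41
  Psychology: 2.90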